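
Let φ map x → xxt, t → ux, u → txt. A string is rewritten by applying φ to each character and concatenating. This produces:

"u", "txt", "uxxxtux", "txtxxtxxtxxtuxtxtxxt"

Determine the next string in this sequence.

Applying the rule to each of the 20 symbols of txtxxtxxtxxtuxtxtxxt gives the pieces ux xxt ux xxt xxt ux xxt xxt ux xxt xxt ux txt xxt ux xxt ux xxt xxt ux, which concatenate to the answer.

uxxxtuxxxtxxtuxxxtxxtuxxxtxxtuxtxtxxtuxxxtuxxxtxxtux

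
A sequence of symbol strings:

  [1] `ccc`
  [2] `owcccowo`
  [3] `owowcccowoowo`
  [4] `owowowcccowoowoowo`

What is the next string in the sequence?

owowowowcccowoowoowoowo

Each term wraps the previous one in ow on the left and owo on the right.
So the next term is ow·owowowcccowoowoowo·owo.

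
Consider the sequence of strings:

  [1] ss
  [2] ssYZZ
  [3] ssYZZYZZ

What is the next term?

The strings grow by a fixed suffix YZZ each time.
Applying this once more to ssYZZYZZ:

ssYZZYZZYZZ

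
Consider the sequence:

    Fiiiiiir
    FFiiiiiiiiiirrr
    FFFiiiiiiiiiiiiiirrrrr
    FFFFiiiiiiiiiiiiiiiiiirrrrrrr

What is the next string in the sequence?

FFFFFiiiiiiiiiiiiiiiiiiiiiirrrrrrrrr

Term n consists of n F's, followed by 4n+2 i's, followed by 2n-1 r's (n = 1, 2, …).
At n = 5 the blocks have lengths 5, 22, 9.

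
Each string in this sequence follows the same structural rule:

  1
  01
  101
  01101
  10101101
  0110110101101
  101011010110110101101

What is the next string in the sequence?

0110110101101101011010110110101101

From term 3 onward, concatenate the second-to-last term with the last: 1·01 = 101, 01·101 = 01101, …
So term 8 is 0110110101101·101011010110110101101.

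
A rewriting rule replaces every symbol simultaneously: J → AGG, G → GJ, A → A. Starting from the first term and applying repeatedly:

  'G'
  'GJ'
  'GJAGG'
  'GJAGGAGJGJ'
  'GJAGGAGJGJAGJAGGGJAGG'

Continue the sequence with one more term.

Applying the rule to each of the 21 symbols of GJAGGAGJGJAGJAGGGJAGG gives the pieces GJ AGG A GJ GJ A GJ AGG GJ AGG A GJ AGG A GJ GJ GJ AGG A GJ GJ, which concatenate to the answer.

GJAGGAGJGJAGJAGGGJAGGAGJAGGAGJGJGJAGGAGJGJ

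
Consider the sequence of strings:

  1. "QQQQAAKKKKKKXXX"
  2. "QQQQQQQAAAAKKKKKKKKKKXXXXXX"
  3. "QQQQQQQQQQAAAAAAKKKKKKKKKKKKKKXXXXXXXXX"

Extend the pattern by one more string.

The n-th term is 3n+1 Q's then 2n A's then 4n+2 K's then 3n X's (n = 1, 2, …).
At n = 4 the blocks have lengths 13, 8, 18, 12.

QQQQQQQQQQQQQAAAAAAAAKKKKKKKKKKKKKKKKKKXXXXXXXXXXXX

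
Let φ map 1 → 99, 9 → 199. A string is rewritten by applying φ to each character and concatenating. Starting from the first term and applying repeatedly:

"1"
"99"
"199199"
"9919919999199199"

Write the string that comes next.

Applying the rule to each of the 16 symbols of 9919919999199199 gives the pieces 199 199 99 199 199 99 199 199 199 199 99 199 199 99 199 199, which concatenate to the answer.

19919999199199991991991991999919919999199199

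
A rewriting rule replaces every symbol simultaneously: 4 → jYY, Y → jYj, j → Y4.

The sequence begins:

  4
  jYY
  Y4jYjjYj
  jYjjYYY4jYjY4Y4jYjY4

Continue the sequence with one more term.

Y4jYjY4Y4jYjjYjjYjjYYY4jYjY4jYjjYYjYjjYYY4jYjY4jYjjYY

Applying the rule to each of the 20 symbols of jYjjYYY4jYjY4Y4jYjY4 gives the pieces Y4 jYj Y4 Y4 jYj jYj jYj jYY Y4 jYj Y4 jYj jYY jYj jYY Y4 jYj Y4 jYj jYY, which concatenate to the answer.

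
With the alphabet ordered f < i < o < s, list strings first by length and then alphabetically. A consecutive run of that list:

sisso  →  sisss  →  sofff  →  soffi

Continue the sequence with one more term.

Find the rightmost character of soffi below s, bump it to the next letter, and reset everything to its right to f.

soffo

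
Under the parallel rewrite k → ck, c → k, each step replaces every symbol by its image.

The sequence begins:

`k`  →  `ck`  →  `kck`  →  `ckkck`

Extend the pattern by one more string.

Rewriting each symbol of ckkck: c→k, k→ck, k→ck, c→k, k→ck, which concatenates to k ck ck k ck.

kckckkck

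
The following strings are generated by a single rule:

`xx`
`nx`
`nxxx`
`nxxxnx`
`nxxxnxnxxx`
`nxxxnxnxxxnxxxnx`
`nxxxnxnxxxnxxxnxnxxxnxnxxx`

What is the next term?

This is a Fibonacci-style word recurrence s(k) = s(k−1)·s(k−2): e.g. nx·xx = nxxx.
The next term joins nxxxnxnxxxnxxxnxnxxxnxnxxx and nxxxnxnxxxnxxxnx.

nxxxnxnxxxnxxxnxnxxxnxnxxxnxxxnxnxxxnxxxnx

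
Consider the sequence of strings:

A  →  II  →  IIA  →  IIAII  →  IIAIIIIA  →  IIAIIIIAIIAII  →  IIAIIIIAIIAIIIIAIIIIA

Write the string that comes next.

This is a Fibonacci-style word recurrence s(k) = s(k−1)·s(k−2): e.g. II·A = IIA.
Continuing: IIAIIIIAIIAIIIIAIIIIA · IIAIIIIAIIAII gives term 8.

IIAIIIIAIIAIIIIAIIIIAIIAIIIIAIIAII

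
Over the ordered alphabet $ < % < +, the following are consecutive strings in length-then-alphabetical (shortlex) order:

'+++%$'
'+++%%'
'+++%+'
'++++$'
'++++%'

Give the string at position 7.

Advancing 2 positions from ++++% through ++++% → +++++ reaches term 7.

$$$$$$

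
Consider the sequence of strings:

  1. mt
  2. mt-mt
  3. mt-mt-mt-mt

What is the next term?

mt-mt-mt-mt-mt-mt-mt-mt

Every step duplicates the string with '-' between the halves.
One more doubling of mt-mt-mt-mt gives the answer.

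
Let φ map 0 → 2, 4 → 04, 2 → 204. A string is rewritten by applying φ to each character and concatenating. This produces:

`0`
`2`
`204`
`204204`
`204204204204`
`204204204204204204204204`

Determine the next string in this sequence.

Rewriting the 24 symbols of 204204204204204204204204 one by one yields 204 2 04 204 2 04 204 2 04 204 2 04 204 2 04 204 2 04 204 2 04 204 2 04; concatenated:

204204204204204204204204204204204204204204204204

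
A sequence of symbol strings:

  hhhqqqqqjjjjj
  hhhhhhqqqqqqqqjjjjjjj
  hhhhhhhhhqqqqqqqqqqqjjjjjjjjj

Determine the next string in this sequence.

hhhhhhhhhhhhqqqqqqqqqqqqqqjjjjjjjjjjj

The n-th term is 3n h's then 3n+2 q's then 2n+3 j's (n = 1, 2, …).
Setting n = 4 gives 12, 14, 11 characters in each block.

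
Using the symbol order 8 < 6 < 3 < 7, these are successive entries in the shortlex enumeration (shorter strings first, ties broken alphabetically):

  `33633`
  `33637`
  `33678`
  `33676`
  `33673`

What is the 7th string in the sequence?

33388

Stepping forward 2 times from 33673: 33673 → 33677, then the target.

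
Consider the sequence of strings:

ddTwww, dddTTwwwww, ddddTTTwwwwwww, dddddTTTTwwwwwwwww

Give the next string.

Each string has the form d^{n+1} T^{n} w^{2n+1} (n = 1, 2, …).
At n = 5 the blocks have lengths 6, 5, 11.

ddddddTTTTTwwwwwwwwwww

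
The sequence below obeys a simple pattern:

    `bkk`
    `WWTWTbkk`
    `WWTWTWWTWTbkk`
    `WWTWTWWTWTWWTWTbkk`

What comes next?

Every step adds WWTWT at the front: s(k+1) = WWTWT·s(k).
One more step from WWTWTWWTWTWWTWTbkk gives the answer.

WWTWTWWTWTWWTWTWWTWTbkk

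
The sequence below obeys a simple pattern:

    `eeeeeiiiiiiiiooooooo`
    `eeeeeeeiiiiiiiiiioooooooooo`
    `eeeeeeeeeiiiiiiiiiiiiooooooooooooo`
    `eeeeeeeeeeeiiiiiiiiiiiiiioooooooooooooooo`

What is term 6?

Reading off run lengths: e runs 5, 7, 9, 11; i runs 8, 10, 12, 14; o runs 7, 10, 13, 16 — each is linear in n, where the shown terms are n = 3, 4, 5, 6.
Setting n = 8 gives 15, 18, 22 characters in each block.

eeeeeeeeeeeeeeeiiiiiiiiiiiiiiiiiioooooooooooooooooooooo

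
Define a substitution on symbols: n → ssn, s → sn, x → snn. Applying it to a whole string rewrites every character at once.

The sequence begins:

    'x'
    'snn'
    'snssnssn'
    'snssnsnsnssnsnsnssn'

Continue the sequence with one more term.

Rewriting the 19 symbols of snssnsnsnssnsnsnssn one by one yields sn ssn sn sn ssn sn ssn sn ssn sn sn ssn sn ssn sn ssn sn sn ssn; concatenated:

snssnsnsnssnsnssnsnssnsnsnssnsnssnsnssnsnsnssn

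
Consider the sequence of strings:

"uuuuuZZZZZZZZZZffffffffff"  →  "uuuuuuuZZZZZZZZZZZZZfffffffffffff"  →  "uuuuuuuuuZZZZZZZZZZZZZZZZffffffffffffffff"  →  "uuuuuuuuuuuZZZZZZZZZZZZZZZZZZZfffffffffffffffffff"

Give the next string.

The n-th term is 2n-1 u's then 3n+1 Z's then 3n+1 f's, where the shown terms are n = 3, 4, 5, 6.
For the next term, n = 7, so the run lengths are 13, 22, 22.

uuuuuuuuuuuuuZZZZZZZZZZZZZZZZZZZZZZffffffffffffffffffffff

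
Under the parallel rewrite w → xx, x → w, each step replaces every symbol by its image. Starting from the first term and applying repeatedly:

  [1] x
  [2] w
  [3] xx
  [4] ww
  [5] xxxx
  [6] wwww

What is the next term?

Apply φ to wwww symbol by symbol: w→xx, w→xx, w→xx, w→xx; joined: xx xx xx xx.

xxxxxxxx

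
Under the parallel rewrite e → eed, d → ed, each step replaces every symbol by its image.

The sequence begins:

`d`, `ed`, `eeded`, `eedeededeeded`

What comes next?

eedeededeedeededeededeedeededeeded

Applying the rule to each of the 13 symbols of eedeededeeded gives the pieces eed eed ed eed eed ed eed ed eed eed ed eed ed, which concatenate to the answer.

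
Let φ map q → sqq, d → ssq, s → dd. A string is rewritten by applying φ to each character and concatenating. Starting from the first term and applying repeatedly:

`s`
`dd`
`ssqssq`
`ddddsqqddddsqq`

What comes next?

Rewriting the 14 symbols of ddddsqqddddsqq one by one yields ssq ssq ssq ssq dd sqq sqq ssq ssq ssq ssq dd sqq sqq; concatenated:

ssqssqssqssqddsqqsqqssqssqssqssqddsqqsqq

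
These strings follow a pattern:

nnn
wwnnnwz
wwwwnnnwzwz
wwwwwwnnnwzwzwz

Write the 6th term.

s(k+1) = ww·s(k)·wz, so each term gains ww as a prefix and wz as a suffix.
From wwwwwwnnnwzwzwz, 2 further steps: wwwwwwnnnwzwzwz → wwwwwwwwnnnwzwzwzwz → (answer).

wwwwwwwwwwnnnwzwzwzwzwz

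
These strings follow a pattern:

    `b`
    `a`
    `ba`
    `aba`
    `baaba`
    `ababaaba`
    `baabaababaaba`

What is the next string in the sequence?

ababaababaabaababaaba

Each term (from the third on) is the two preceding terms concatenated in order: term 3 = b·a = ba.
The next term joins ababaaba and baabaababaaba.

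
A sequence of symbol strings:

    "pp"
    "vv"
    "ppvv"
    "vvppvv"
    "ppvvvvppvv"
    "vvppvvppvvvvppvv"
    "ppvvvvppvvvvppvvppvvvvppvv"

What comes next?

vvppvvppvvvvppvvppvvvvppvvvvppvvppvvvvppvv

Each term (from the third on) is the two preceding terms concatenated in order: term 3 = pp·vv = ppvv.
The next term joins vvppvvppvvvvppvv and ppvvvvppvvvvppvvppvvvvppvv.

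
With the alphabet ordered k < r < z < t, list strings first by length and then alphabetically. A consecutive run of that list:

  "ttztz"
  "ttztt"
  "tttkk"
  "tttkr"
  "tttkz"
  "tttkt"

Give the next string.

Find the rightmost character of tttkt below t, bump it to the next letter, and reset everything to its right to k.

tttrk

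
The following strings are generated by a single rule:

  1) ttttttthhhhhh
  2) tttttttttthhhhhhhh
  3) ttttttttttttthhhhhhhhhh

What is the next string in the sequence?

Reading off run lengths: t runs 7, 10, 13; h runs 6, 8, 10 — each is linear in n, where the shown terms are n = 2, 3, 4.
Setting n = 5 gives 16, 12 characters in each block.

tttttttttttttttthhhhhhhhhhhh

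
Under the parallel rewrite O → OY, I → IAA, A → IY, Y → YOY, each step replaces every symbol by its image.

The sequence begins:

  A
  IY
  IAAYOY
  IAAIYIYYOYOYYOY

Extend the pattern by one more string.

Rewriting the 15 symbols of IAAIYIYYOYOYYOY one by one yields IAA IY IY IAA YOY IAA YOY YOY OY YOY OY YOY YOY OY YOY; concatenated:

IAAIYIYIAAYOYIAAYOYYOYOYYOYOYYOYYOYOYYOY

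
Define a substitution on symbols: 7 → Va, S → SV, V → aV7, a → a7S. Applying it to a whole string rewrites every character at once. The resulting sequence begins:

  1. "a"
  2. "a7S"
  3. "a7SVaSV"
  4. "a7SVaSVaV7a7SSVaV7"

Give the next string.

Applying the rule to each of the 18 symbols of a7SVaSVaV7a7SSVaV7 gives the pieces a7S Va SV aV7 a7S SV aV7 a7S aV7 Va a7S Va SV SV aV7 a7S aV7 Va, which concatenate to the answer.

a7SVaSVaV7a7SSVaV7a7SaV7Vaa7SVaSVSVaV7a7SaV7Va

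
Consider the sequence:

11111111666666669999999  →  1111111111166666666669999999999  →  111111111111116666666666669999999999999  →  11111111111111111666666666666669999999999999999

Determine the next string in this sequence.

Reading off run lengths: 1 runs 8, 11, 14, 17; 6 runs 8, 10, 12, 14; 9 runs 7, 10, 13, 16 — each is linear in n, where the shown terms are n = 3, 4, 5, 6.
Setting n = 7 gives 20, 16, 19 characters in each block.

1111111111111111111166666666666666669999999999999999999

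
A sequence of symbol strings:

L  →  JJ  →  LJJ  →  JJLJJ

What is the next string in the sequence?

LJJJJLJJ

From term 3 onward, concatenate the second-to-last term with the last: L·JJ = LJJ, JJ·LJJ = JJLJJ, …
The next term joins LJJ and JJLJJ.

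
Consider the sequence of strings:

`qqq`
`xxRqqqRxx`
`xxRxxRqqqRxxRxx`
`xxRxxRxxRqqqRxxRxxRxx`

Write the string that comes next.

Every step adds xxR to the front and Rxx to the end of the previous string.
One more step from xxRxxRxxRqqqRxxRxxRxx gives the answer.

xxRxxRxxRxxRqqqRxxRxxRxxRxx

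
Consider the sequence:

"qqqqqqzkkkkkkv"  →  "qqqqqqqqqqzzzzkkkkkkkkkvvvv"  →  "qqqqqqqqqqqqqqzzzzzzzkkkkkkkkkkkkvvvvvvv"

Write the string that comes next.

Term n consists of 4n+2 q's, followed by 3n-2 z's, followed by 3n+3 k's, followed by 3n-2 v's (n = 1, 2, …).
For the next term, n = 4, so the run lengths are 18, 10, 15, 10.

qqqqqqqqqqqqqqqqqqzzzzzzzzzzkkkkkkkkkkkkkkkvvvvvvvvvv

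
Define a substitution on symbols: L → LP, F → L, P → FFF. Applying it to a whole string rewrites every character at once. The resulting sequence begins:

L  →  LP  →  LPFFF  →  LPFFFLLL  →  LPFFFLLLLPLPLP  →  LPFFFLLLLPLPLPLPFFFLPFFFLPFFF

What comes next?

LPFFFLLLLPLPLPLPFFFLPFFFLPFFFLPFFFLLLLPFFFLLLLPFFFLLL

Applying the rule to each of the 29 symbols of LPFFFLLLLPLPLPLPFFFLPFFFLPFFF gives the pieces LP FFF L L L LP LP LP LP FFF LP FFF LP FFF LP FFF L L L LP FFF L L L LP FFF L L L, which concatenate to the answer.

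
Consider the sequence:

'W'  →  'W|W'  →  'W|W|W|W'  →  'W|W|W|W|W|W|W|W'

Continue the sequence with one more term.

W|W|W|W|W|W|W|W|W|W|W|W|W|W|W|W

Each string is two copies of the previous one joined by '|'.
So the next term is two copies of W|W|W|W|W|W|W|W with '|' between the halves.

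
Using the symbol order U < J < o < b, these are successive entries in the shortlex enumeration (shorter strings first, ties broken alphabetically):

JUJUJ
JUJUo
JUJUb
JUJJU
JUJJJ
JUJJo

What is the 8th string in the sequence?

JUJoU

Continuing the enumeration 2 steps past JUJJo: JUJJo → JUJJb → (answer).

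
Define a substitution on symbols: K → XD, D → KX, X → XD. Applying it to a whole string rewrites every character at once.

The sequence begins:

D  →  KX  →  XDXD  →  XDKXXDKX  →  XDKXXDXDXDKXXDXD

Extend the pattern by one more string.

XDKXXDXDXDKXXDKXXDKXXDXDXDKXXDKX

φ(XDKXXDXDXDKXXDXD) expands symbol-by-symbol to XD KX XD XD XD KX XD KX XD KX XD XD XD KX XD KX; joining the 16 pieces gives the next term.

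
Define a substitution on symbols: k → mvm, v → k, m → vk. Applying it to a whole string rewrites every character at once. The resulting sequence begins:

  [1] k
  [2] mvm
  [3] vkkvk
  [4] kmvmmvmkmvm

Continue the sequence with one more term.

mvmvkkvkvkkvkmvmvkkvk

Expanding kmvmmvmkmvm: k→mvm, m→vk, v→k, m→vk, m→vk, v→k, m→vk, k→mvm, m→vk, v→k, m→vk. Concatenated: mvm vk k vk vk k vk mvm vk k vk.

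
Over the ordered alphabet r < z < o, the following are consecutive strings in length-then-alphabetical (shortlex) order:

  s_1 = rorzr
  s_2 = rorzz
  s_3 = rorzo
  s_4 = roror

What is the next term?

Find the rightmost character of roror below o, bump it to the next letter, and reset everything to its right to r.

roroz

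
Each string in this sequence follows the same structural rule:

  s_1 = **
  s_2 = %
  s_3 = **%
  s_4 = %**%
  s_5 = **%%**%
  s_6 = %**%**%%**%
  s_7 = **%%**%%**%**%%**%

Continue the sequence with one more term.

From term 3 onward, concatenate the second-to-last term with the last: **·% = **%, %·**% = %**%, …
So term 8 is %**%**%%**%·**%%**%%**%**%%**%.

%**%**%%**%**%%**%%**%**%%**%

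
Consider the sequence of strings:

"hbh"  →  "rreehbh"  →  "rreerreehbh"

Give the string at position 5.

Every step adds rree at the front: s(k+1) = rree·s(k).
From rreerreehbh, 2 further steps: rreerreehbh → rreerreerreehbh → (answer).

rreerreerreerreehbh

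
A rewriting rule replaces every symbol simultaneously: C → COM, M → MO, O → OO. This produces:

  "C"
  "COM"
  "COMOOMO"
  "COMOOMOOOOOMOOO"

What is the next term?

COMOOMOOOOOMOOOOOOOOOOOMOOOOOOO

φ(COMOOMOOOOOMOOO) expands symbol-by-symbol to COM OO MO OO OO MO OO OO OO OO OO MO OO OO OO; joining the 15 pieces gives the next term.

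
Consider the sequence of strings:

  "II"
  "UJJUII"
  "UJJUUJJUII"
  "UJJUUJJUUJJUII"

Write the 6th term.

UJJUUJJUUJJUUJJUUJJUII

The strings grow by a fixed prefix UJJU each time.
From UJJUUJJUUJJUII, 2 further steps: UJJUUJJUUJJUII → UJJUUJJUUJJUUJJUII → (answer).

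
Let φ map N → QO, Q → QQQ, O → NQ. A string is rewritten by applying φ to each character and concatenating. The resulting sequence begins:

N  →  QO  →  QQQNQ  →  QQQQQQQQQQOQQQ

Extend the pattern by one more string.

QQQQQQQQQQQQQQQQQQQQQQQQQQQQQQNQQQQQQQQQQ

φ(QQQQQQQQQQOQQQ) expands symbol-by-symbol to QQQ QQQ QQQ QQQ QQQ QQQ QQQ QQQ QQQ QQQ NQ QQQ QQQ QQQ; joining the 14 pieces gives the next term.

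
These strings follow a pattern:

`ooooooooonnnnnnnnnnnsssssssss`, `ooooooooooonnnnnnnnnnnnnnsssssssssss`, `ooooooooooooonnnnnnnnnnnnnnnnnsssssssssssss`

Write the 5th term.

ooooooooooooooooonnnnnnnnnnnnnnnnnnnnnnnsssssssssssssssss

Term n consists of 2n+3 o's, followed by 3n+2 n's, followed by 2n+3 s's, where the shown terms are n = 3, 4, 5.
For term 5, n = 7, so the run lengths are 17, 23, 17.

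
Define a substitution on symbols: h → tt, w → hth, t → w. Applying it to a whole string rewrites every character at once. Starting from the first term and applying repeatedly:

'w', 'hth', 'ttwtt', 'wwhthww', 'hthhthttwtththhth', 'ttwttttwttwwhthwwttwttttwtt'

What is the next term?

wwhthwwwwhthwwhthhthttwtththhthwwhthwwwwhthww

Applying the rule to each of the 27 symbols of ttwttttwttwwhthwwttwttttwtt gives the pieces w w hth w w w w hth w w hth hth tt w tt hth hth w w hth w w w w hth w w, which concatenate to the answer.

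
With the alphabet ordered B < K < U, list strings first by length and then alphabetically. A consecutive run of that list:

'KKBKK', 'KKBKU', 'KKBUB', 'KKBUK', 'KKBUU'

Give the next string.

KKKBB

The successor of KKBUU increments the rightmost position that isn't already U and resets every position after it to B.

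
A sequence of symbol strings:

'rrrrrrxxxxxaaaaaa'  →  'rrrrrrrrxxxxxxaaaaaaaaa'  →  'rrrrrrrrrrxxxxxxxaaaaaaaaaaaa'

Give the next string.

rrrrrrrrrrrrxxxxxxxxaaaaaaaaaaaaaaa

Each string has the form r^{2n+2} x^{n+3} a^{3n}, where the shown terms are n = 2, 3, 4.
Setting n = 5 gives 12, 8, 15 characters in each block.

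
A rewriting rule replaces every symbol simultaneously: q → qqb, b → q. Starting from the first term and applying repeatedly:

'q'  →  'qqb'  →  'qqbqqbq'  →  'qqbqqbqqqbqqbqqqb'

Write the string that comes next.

qqbqqbqqqbqqbqqqbqqbqqbqqqbqqbqqqbqqbqqbq

φ(qqbqqbqqqbqqbqqqb) expands symbol-by-symbol to qqb qqb q qqb qqb q qqb qqb qqb q qqb qqb q qqb qqb qqb q; joining the 17 pieces gives the next term.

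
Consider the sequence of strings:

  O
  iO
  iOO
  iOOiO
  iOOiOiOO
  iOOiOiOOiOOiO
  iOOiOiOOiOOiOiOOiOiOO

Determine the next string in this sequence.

This is a Fibonacci-style word recurrence s(k) = s(k−1)·s(k−2): e.g. iO·O = iOO.
Continuing: iOOiOiOOiOOiOiOOiOiOO · iOOiOiOOiOOiO gives term 8.

iOOiOiOOiOOiOiOOiOiOOiOOiOiOOiOOiO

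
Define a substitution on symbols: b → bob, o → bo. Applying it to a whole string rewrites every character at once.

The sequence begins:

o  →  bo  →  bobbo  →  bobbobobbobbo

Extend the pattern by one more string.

Rewriting the 13 symbols of bobbobobbobbo one by one yields bob bo bob bob bo bob bo bob bob bo bob bob bo; concatenated:

bobbobobbobbobobbobobbobbobobbobbo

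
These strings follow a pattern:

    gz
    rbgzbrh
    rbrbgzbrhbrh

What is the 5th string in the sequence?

rbrbrbrbgzbrhbrhbrhbrh

Every step adds rb to the front and brh to the end of the previous string.
From rbrbgzbrhbrh, 2 further steps: rbrbgzbrhbrh → rbrbrbgzbrhbrhbrh → (answer).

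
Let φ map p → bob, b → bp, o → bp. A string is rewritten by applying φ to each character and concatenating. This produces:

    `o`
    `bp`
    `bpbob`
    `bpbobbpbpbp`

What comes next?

bpbobbpbpbpbpbobbpbobbpbob

Expanding bpbobbpbpbp: b→bp, p→bob, b→bp, o→bp, b→bp, b→bp, p→bob, b→bp, p→bob, b→bp, p→bob. Concatenated: bp bob bp bp bp bp bob bp bob bp bob.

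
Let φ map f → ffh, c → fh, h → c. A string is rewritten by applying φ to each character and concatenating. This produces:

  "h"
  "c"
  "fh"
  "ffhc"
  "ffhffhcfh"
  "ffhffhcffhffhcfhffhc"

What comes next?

Rewriting the 20 symbols of ffhffhcffhffhcfhffhc one by one yields ffh ffh c ffh ffh c fh ffh ffh c ffh ffh c fh ffh c ffh ffh c fh; concatenated:

ffhffhcffhffhcfhffhffhcffhffhcfhffhcffhffhcfh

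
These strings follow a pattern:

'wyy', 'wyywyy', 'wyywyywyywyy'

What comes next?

wyywyywyywyywyywyywyywyy

Every step duplicates the string.
So the next term is two copies of wyywyywyywyy.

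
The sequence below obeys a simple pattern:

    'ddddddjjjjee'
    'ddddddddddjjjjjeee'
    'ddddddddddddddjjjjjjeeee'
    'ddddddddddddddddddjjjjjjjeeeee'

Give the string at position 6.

The n-th term is 4n-2 d's then n+2 j's then n e's, where the shown terms are n = 2, 3, 4, 5.
At n = 7 the blocks have lengths 26, 9, 7.

ddddddddddddddddddddddddddjjjjjjjjjeeeeeee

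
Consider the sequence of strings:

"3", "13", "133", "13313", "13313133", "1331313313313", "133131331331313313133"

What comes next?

1331313313313133131331331313313313

From term 3 onward, concatenate the last term with the second-to-last: 13·3 = 133, 133·13 = 13313, …
The next term joins 133131331331313313133 and 1331313313313.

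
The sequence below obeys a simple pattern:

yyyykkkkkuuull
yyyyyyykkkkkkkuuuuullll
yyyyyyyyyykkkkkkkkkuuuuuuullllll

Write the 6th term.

Reading off run lengths: y runs 4, 7, 10; k runs 5, 7, 9; u runs 3, 5, 7; l runs 2, 4, 6 — each is linear in n, where the shown terms are n = 2, 3, 4.
Setting n = 7 gives 19, 15, 13, 12 characters in each block.

yyyyyyyyyyyyyyyyyyykkkkkkkkkkkkkkkuuuuuuuuuuuuullllllllllll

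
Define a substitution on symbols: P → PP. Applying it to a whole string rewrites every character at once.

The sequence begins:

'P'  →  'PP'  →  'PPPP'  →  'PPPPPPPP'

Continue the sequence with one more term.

Apply φ to PPPPPPPP symbol by symbol: P→PP, P→PP, P→PP, P→PP, P→PP, P→PP, P→PP, P→PP; joined: PP PP PP PP PP PP PP PP.

PPPPPPPPPPPPPPPP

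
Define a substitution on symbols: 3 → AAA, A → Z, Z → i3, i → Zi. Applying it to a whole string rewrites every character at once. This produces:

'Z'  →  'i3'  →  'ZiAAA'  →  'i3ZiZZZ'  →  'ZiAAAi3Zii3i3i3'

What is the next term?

i3ZiZZZZiAAAi3ZiZiAAAZiAAAZiAAA

φ(ZiAAAi3Zii3i3i3) expands symbol-by-symbol to i3 Zi Z Z Z Zi AAA i3 Zi Zi AAA Zi AAA Zi AAA; joining the 15 pieces gives the next term.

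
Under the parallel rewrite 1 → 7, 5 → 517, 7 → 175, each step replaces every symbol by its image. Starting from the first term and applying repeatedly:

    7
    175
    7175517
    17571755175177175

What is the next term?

Applying the rule to each of the 17 symbols of 17571755175177175 gives the pieces 7 175 517 175 7 175 517 517 7 175 517 7 175 175 7 175 517, which concatenate to the answer.

71755171757175517517717551771751757175517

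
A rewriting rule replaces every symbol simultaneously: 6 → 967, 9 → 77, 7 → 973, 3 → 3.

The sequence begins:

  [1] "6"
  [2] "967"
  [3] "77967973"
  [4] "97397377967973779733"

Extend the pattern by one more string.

779733779733973973779679737797339739737797333

φ(97397377967973779733) expands symbol-by-symbol to 77 973 3 77 973 3 973 973 77 967 973 77 973 3 973 973 77 973 3 3; joining the 20 pieces gives the next term.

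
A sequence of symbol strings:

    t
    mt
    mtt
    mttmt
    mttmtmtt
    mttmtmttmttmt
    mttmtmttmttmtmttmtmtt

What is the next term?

From term 3 onward, concatenate the last term with the second-to-last: mt·t = mtt, mtt·mt = mttmt, …
So term 8 is mttmtmttmttmtmttmtmtt·mttmtmttmttmt.

mttmtmttmttmtmttmtmttmttmtmttmttmt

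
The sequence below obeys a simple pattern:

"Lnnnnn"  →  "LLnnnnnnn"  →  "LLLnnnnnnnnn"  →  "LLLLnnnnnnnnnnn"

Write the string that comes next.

The n-th term is n-1 L's then 2n+1 n's, where the shown terms are n = 2, 3, 4, 5.
Setting n = 6 gives 5, 13 characters in each block.

LLLLLnnnnnnnnnnnnn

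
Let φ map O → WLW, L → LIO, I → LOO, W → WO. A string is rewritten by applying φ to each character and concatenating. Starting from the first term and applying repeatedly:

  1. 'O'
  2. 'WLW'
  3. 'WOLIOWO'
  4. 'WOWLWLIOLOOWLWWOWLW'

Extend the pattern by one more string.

Rewriting the 19 symbols of WOWLWLIOLOOWLWWOWLW one by one yields WO WLW WO LIO WO LIO LOO WLW LIO WLW WLW WO LIO WO WO WLW WO LIO WO; concatenated:

WOWLWWOLIOWOLIOLOOWLWLIOWLWWLWWOLIOWOWOWLWWOLIOWO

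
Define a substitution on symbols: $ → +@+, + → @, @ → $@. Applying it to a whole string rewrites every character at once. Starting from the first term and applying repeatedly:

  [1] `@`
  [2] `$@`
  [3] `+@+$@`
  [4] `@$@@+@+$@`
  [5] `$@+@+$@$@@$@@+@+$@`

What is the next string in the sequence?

+@+$@@$@@+@+$@+@+$@$@+@+$@$@@$@@+@+$@

φ($@+@+$@$@@$@@+@+$@) expands symbol-by-symbol to +@+ $@ @ $@ @ +@+ $@ +@+ $@ $@ +@+ $@ $@ @ $@ @ +@+ $@; joining the 18 pieces gives the next term.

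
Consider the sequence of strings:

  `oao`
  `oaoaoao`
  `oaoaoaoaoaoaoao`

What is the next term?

Each string is two copies of the previous one joined by 'a'.
Doubling oaoaoaoaoaoaoao with 'a' between the halves:

oaoaoaoaoaoaoaoaoaoaoaoaoaoaoao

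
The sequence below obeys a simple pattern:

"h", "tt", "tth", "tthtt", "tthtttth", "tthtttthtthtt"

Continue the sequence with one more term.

tthtttthtthtttthtttth

Each term (from the third on) is the previous term followed by the one before it: term 3 = tt·h = tth.
The next term joins tthtttthtthtt and tthtttth.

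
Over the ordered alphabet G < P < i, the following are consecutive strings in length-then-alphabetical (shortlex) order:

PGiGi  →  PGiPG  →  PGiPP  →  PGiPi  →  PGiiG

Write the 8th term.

Stepping forward 3 times from PGiiG: PGiiG → PGiiP → PGiii, then the target.

PPGGG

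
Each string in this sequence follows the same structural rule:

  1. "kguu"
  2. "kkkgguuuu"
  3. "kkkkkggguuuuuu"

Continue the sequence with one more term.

Reading off run lengths: k runs 1, 3, 5; g runs 1, 2, 3; u runs 2, 4, 6 — each is linear in n (n = 1, 2, …).
For the next term, n = 4, so the run lengths are 7, 4, 8.

kkkkkkkgggguuuuuuuu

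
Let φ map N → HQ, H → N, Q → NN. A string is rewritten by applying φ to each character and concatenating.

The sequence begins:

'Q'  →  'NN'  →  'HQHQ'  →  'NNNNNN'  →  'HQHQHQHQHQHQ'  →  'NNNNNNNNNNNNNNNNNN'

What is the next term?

HQHQHQHQHQHQHQHQHQHQHQHQHQHQHQHQHQHQ

φ(NNNNNNNNNNNNNNNNNN) expands symbol-by-symbol to HQ HQ HQ HQ HQ HQ HQ HQ HQ HQ HQ HQ HQ HQ HQ HQ HQ HQ; joining the 18 pieces gives the next term.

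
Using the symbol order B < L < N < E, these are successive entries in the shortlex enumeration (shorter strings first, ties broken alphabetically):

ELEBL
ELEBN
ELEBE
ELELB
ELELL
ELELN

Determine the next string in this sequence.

ELELE

The successor of ELELN increments the rightmost position that isn't already E and resets every position after it to B.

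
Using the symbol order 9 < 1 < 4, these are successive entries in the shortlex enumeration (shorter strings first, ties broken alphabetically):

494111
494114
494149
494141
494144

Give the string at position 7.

Continuing the enumeration 2 steps past 494144: 494144 → 494499 → (answer).

494491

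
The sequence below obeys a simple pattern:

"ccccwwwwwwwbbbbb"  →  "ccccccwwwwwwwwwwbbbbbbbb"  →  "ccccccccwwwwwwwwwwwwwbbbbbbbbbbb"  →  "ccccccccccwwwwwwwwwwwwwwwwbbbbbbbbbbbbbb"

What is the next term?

Reading off run lengths: c runs 4, 6, 8, 10; w runs 7, 10, 13, 16; b runs 5, 8, 11, 14 — each is linear in n, where the shown terms are n = 2, 3, 4, 5.
At n = 6 the blocks have lengths 12, 19, 17.

ccccccccccccwwwwwwwwwwwwwwwwwwwbbbbbbbbbbbbbbbbb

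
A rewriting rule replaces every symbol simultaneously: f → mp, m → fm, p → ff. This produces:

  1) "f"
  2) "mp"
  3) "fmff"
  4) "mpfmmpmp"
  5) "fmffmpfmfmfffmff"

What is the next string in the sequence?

Replace each of the 16 characters of fmffmpfmfmfffmff in place — mp fm mp mp fm ff mp fm mp fm mp mp mp fm mp mp — and concatenate.

mpfmmpmpfmffmpfmmpfmmpmpmpfmmpmp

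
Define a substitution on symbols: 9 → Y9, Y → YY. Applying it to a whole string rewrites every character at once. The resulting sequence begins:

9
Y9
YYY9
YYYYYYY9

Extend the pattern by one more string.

YYYYYYYYYYYYYYY9

Apply φ to YYYYYYY9 symbol by symbol: Y→YY, Y→YY, Y→YY, Y→YY, Y→YY, Y→YY, Y→YY, 9→Y9; joined: YY YY YY YY YY YY YY Y9.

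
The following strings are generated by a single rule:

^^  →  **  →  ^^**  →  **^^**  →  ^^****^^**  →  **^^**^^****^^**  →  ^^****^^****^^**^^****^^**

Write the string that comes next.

This is a Fibonacci-style word recurrence s(k) = s(k−2)·s(k−1): e.g. ^^·** = ^^**.
The next term joins **^^**^^****^^** and ^^****^^****^^**^^****^^**.

**^^**^^****^^**^^****^^****^^**^^****^^**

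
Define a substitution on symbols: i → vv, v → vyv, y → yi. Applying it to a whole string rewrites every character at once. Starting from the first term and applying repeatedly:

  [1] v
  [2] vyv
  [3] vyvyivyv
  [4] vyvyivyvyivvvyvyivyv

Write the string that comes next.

Rewriting the 20 symbols of vyvyivyvyivvvyvyivyv one by one yields vyv yi vyv yi vv vyv yi vyv yi vv vyv vyv vyv yi vyv yi vv vyv yi vyv; concatenated:

vyvyivyvyivvvyvyivyvyivvvyvvyvvyvyivyvyivvvyvyivyv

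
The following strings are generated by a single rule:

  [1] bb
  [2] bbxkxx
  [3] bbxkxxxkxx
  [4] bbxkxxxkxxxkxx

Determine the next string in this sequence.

bbxkxxxkxxxkxxxkxx

Every step adds xkxx to the end: s(k+1) = s(k)·xkxx.
One more step from bbxkxxxkxxxkxx gives the answer.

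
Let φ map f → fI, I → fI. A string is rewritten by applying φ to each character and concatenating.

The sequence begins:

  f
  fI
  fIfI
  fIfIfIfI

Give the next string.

Apply φ to fIfIfIfI symbol by symbol: f→fI, I→fI, f→fI, I→fI, f→fI, I→fI, f→fI, I→fI; joined: fI fI fI fI fI fI fI fI.

fIfIfIfIfIfIfIfI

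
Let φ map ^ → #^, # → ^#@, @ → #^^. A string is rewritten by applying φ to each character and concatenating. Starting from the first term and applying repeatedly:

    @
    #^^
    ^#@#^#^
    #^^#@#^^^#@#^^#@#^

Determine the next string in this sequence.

^#@#^#^^#@#^^^#@#^#^#^^#@#^^^#@#^#^^#@#^^^#@#^

Applying the rule to each of the 18 symbols of #^^#@#^^^#@#^^#@#^ gives the pieces ^#@ #^ #^ ^#@ #^^ ^#@ #^ #^ #^ ^#@ #^^ ^#@ #^ #^ ^#@ #^^ ^#@ #^, which concatenate to the answer.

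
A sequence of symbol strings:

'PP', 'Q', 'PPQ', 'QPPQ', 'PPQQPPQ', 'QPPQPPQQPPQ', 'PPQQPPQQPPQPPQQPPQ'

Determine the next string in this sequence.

QPPQPPQQPPQPPQQPPQQPPQPPQQPPQ

Each term (from the third on) is the two preceding terms concatenated in order: term 3 = PP·Q = PPQ.
So term 8 is QPPQPPQQPPQ·PPQQPPQQPPQPPQQPPQ.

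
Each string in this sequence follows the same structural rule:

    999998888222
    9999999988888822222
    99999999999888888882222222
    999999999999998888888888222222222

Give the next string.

The n-th term is 3n-1 9's then 2n 8's then 2n-1 2's, where the shown terms are n = 2, 3, 4, 5.
Setting n = 6 gives 17, 12, 11 characters in each block.

9999999999999999988888888888822222222222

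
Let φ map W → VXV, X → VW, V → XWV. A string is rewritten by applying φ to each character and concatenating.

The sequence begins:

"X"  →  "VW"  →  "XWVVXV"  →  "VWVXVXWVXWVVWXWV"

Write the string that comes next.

Replace each of the 16 characters of VWVXVXWVXWVVWXWV in place — XWV VXV XWV VW XWV VW VXV XWV VW VXV XWV XWV VXV VW VXV XWV — and concatenate.

XWVVXVXWVVWXWVVWVXVXWVVWVXVXWVXWVVXVVWVXVXWV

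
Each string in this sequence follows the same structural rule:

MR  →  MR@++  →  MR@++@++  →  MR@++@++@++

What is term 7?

The strings grow by a fixed suffix @++ each time.
From MR@++@++@++, 3 further steps: MR@++@++@++ → MR@++@++@++@++ → MR@++@++@++@++@++ → (answer).

MR@++@++@++@++@++@++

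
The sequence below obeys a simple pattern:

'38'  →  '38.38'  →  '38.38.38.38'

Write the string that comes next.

38.38.38.38.38.38.38.38

Every step duplicates the string with '.' between the halves.
One more doubling of 38.38.38.38 gives the answer.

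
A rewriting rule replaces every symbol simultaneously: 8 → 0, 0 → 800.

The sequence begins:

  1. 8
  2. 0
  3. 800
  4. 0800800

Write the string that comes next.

Expanding 0800800: 0→800, 8→0, 0→800, 0→800, 8→0, 0→800, 0→800. Concatenated: 800 0 800 800 0 800 800.

80008008000800800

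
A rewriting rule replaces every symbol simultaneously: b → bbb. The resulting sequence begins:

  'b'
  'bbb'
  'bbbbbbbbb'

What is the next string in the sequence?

Apply φ to bbbbbbbbb symbol by symbol: b→bbb, b→bbb, b→bbb, b→bbb, b→bbb, b→bbb, b→bbb, b→bbb, b→bbb; joined: bbb bbb bbb bbb bbb bbb bbb bbb bbb.

bbbbbbbbbbbbbbbbbbbbbbbbbbb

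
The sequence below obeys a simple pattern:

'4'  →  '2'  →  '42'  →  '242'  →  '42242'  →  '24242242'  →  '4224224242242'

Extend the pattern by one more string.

242422424224224242242

This is a Fibonacci-style word recurrence s(k) = s(k−2)·s(k−1): e.g. 4·2 = 42.
The next term joins 24242242 and 4224224242242.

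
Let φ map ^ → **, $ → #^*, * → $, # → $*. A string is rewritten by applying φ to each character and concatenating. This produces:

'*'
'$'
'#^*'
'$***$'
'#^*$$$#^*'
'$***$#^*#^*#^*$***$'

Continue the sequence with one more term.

#^*$$$#^*$***$$***$$***$#^*$$$#^*

φ($***$#^*#^*#^*$***$) expands symbol-by-symbol to #^* $ $ $ #^* $* ** $ $* ** $ $* ** $ #^* $ $ $ #^*; joining the 19 pieces gives the next term.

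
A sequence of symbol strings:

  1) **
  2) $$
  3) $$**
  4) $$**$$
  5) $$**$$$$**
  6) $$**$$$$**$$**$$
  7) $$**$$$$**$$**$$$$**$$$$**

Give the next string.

$$**$$$$**$$**$$$$**$$$$**$$**$$$$**$$**$$

From term 3 onward, concatenate the last term with the second-to-last: $$·** = $$**, $$**·$$ = $$**$$, …
So term 8 is $$**$$$$**$$**$$$$**$$$$**·$$**$$$$**$$**$$.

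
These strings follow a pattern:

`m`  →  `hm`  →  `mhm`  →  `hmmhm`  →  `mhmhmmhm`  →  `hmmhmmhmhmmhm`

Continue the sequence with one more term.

Each term (from the third on) is the two preceding terms concatenated in order: term 3 = m·hm = mhm.
The next term joins mhmhmmhm and hmmhmmhmhmmhm.

mhmhmmhmhmmhmmhmhmmhm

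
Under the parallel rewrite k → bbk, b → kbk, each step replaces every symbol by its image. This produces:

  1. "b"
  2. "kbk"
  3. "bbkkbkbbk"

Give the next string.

Rewriting each symbol of bbkkbkbbk: b→kbk, b→kbk, k→bbk, k→bbk, b→kbk, k→bbk, b→kbk, b→kbk, k→bbk, which concatenates to kbk kbk bbk bbk kbk bbk kbk kbk bbk.

kbkkbkbbkbbkkbkbbkkbkkbkbbk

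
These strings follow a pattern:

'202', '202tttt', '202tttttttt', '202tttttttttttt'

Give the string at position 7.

202tttttttttttttttttttttttt

Each term is the previous one with tttt appended.
From 202tttttttttttt, 3 further steps: 202tttttttttttt → 202tttttttttttttttt → 202tttttttttttttttttttt → (answer).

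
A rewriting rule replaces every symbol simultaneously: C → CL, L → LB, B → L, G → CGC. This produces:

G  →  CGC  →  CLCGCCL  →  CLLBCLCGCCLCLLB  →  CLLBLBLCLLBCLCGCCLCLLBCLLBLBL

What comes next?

Rewriting the 29 symbols of CLLBLBLCLLBCLCGCCLCLLBCLLBLBL one by one yields CL LB LB L LB L LB CL LB LB L CL LB CL CGC CL CL LB CL LB LB L CL LB LB L LB L LB; concatenated:

CLLBLBLLBLLBCLLBLBLCLLBCLCGCCLCLLBCLLBLBLCLLBLBLLBLLB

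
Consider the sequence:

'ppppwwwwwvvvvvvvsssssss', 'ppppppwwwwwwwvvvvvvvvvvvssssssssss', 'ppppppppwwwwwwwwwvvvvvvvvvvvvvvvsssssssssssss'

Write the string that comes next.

Reading off run lengths: p runs 4, 6, 8; w runs 5, 7, 9; v runs 7, 11, 15; s runs 7, 10, 13 — each is linear in n, where the shown terms are n = 2, 3, 4.
For the next term, n = 5, so the run lengths are 10, 11, 19, 16.

ppppppppppwwwwwwwwwwwvvvvvvvvvvvvvvvvvvvssssssssssssssss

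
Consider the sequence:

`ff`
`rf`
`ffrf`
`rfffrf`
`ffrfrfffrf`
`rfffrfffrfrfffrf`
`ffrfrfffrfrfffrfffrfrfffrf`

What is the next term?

rfffrfffrfrfffrfffrfrfffrfrfffrfffrfrfffrf

Each term (from the third on) is the two preceding terms concatenated in order: term 3 = ff·rf = ffrf.
The next term joins rfffrfffrfrfffrf and ffrfrfffrfrfffrfffrfrfffrf.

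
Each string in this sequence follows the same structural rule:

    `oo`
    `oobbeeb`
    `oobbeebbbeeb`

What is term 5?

oobbeebbbeebbbeebbbeeb

The strings grow by a fixed suffix bbeeb each time.
From oobbeebbbeeb, 2 further steps: oobbeebbbeeb → oobbeebbbeebbbeeb → (answer).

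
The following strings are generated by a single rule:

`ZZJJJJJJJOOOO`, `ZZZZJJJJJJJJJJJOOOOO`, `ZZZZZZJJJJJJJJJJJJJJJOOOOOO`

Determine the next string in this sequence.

Each string has the form Z^{2n-2} J^{4n-1} O^{n+2}, where the shown terms are n = 2, 3, 4.
Setting n = 5 gives 8, 19, 7 characters in each block.

ZZZZZZZZJJJJJJJJJJJJJJJJJJJOOOOOOO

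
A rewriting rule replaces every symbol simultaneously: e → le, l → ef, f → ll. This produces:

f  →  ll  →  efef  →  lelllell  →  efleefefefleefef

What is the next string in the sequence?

φ(efleefefefleefef) expands symbol-by-symbol to le ll ef le le ll le ll le ll ef le le ll le ll; joining the 16 pieces gives the next term.

lelleflelelllelllelleflelelllell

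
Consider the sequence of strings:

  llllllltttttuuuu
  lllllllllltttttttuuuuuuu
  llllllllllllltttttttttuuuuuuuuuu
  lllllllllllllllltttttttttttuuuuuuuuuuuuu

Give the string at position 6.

lllllllllllllllllllllltttttttttttttttuuuuuuuuuuuuuuuuuuu

Each string has the form l^{3n+1} t^{2n+1} u^{3n-2}, where the shown terms are n = 2, 3, 4, 5.
For term 6, n = 7, so the run lengths are 22, 15, 19.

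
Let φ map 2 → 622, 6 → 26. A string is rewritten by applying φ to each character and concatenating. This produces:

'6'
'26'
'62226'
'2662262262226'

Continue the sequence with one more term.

6222626622622266226222662262262226

φ(2662262262226) expands symbol-by-symbol to 622 26 26 622 622 26 622 622 26 622 622 622 26; joining the 13 pieces gives the next term.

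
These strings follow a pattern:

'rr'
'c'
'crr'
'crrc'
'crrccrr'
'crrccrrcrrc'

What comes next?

crrccrrcrrccrrccrr

From term 3 onward, concatenate the last term with the second-to-last: c·rr = crr, crr·c = crrc, …
So term 7 is crrccrrcrrc·crrccrr.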